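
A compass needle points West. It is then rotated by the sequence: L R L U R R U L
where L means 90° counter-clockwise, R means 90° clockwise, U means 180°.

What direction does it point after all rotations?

Start: West
  L (left (90° counter-clockwise)) -> South
  R (right (90° clockwise)) -> West
  L (left (90° counter-clockwise)) -> South
  U (U-turn (180°)) -> North
  R (right (90° clockwise)) -> East
  R (right (90° clockwise)) -> South
  U (U-turn (180°)) -> North
  L (left (90° counter-clockwise)) -> West
Final: West

Answer: Final heading: West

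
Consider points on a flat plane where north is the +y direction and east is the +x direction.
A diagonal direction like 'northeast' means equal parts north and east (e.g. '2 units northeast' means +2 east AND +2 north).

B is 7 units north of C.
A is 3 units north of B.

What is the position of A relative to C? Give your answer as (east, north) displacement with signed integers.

Place C at the origin (east=0, north=0).
  B is 7 units north of C: delta (east=+0, north=+7); B at (east=0, north=7).
  A is 3 units north of B: delta (east=+0, north=+3); A at (east=0, north=10).
Therefore A relative to C: (east=0, north=10).

Answer: A is at (east=0, north=10) relative to C.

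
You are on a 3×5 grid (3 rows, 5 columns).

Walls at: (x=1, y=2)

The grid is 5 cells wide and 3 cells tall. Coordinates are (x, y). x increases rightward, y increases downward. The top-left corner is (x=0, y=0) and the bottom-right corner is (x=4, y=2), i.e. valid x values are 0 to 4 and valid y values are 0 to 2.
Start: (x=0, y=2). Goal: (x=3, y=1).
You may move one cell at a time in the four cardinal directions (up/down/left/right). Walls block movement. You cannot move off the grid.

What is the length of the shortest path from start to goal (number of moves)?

Answer: Shortest path length: 4

Derivation:
BFS from (x=0, y=2) until reaching (x=3, y=1):
  Distance 0: (x=0, y=2)
  Distance 1: (x=0, y=1)
  Distance 2: (x=0, y=0), (x=1, y=1)
  Distance 3: (x=1, y=0), (x=2, y=1)
  Distance 4: (x=2, y=0), (x=3, y=1), (x=2, y=2)  <- goal reached here
One shortest path (4 moves): (x=0, y=2) -> (x=0, y=1) -> (x=1, y=1) -> (x=2, y=1) -> (x=3, y=1)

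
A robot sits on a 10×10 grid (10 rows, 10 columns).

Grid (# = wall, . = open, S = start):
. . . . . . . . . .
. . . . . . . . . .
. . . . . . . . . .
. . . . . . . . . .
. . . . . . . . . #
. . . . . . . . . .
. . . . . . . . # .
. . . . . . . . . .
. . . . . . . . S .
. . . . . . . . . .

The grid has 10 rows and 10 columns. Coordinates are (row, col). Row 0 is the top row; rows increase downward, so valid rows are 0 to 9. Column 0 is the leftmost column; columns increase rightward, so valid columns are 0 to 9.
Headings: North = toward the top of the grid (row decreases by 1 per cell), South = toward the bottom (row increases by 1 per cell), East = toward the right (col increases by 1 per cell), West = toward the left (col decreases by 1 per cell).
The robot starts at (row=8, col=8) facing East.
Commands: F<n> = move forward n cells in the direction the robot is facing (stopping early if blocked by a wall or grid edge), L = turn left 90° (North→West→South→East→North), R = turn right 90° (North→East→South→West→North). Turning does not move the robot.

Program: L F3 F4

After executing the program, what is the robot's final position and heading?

Start: (row=8, col=8), facing East
  L: turn left, now facing North
  F3: move forward 1/3 (blocked), now at (row=7, col=8)
  F4: move forward 0/4 (blocked), now at (row=7, col=8)
Final: (row=7, col=8), facing North

Answer: Final position: (row=7, col=8), facing North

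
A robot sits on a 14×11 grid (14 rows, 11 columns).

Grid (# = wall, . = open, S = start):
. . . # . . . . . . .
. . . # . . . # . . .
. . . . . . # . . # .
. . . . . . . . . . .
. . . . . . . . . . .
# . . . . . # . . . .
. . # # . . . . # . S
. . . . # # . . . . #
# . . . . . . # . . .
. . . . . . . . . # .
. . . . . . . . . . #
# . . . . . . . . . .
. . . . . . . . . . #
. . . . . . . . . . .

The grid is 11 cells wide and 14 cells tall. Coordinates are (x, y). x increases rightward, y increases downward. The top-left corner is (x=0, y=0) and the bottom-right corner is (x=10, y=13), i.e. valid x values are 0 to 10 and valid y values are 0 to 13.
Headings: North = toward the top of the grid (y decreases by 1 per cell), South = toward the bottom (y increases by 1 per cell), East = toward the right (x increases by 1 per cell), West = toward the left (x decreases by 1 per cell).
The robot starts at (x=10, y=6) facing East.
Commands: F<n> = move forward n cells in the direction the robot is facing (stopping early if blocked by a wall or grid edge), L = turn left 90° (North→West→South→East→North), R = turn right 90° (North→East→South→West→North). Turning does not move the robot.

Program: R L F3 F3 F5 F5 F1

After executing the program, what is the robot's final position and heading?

Start: (x=10, y=6), facing East
  R: turn right, now facing South
  L: turn left, now facing East
  F3: move forward 0/3 (blocked), now at (x=10, y=6)
  F3: move forward 0/3 (blocked), now at (x=10, y=6)
  F5: move forward 0/5 (blocked), now at (x=10, y=6)
  F5: move forward 0/5 (blocked), now at (x=10, y=6)
  F1: move forward 0/1 (blocked), now at (x=10, y=6)
Final: (x=10, y=6), facing East

Answer: Final position: (x=10, y=6), facing East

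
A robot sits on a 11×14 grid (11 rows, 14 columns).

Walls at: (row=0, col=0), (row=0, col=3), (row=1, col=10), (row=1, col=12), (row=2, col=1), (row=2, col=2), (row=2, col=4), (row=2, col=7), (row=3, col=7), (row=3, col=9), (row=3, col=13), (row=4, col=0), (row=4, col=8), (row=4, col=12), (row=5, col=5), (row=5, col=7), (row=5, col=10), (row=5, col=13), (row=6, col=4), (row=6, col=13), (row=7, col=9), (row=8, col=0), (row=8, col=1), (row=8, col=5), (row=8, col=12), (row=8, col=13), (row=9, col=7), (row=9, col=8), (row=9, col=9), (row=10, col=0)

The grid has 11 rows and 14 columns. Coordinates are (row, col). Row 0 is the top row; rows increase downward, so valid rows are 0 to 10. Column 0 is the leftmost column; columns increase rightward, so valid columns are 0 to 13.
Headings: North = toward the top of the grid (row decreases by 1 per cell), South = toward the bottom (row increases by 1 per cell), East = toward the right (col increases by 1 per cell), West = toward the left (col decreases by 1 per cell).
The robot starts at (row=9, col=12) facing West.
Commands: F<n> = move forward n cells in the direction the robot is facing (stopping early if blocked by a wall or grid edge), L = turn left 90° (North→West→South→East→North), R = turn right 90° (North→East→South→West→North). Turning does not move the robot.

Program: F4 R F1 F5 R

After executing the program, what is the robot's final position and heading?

Start: (row=9, col=12), facing West
  F4: move forward 2/4 (blocked), now at (row=9, col=10)
  R: turn right, now facing North
  F1: move forward 1, now at (row=8, col=10)
  F5: move forward 2/5 (blocked), now at (row=6, col=10)
  R: turn right, now facing East
Final: (row=6, col=10), facing East

Answer: Final position: (row=6, col=10), facing East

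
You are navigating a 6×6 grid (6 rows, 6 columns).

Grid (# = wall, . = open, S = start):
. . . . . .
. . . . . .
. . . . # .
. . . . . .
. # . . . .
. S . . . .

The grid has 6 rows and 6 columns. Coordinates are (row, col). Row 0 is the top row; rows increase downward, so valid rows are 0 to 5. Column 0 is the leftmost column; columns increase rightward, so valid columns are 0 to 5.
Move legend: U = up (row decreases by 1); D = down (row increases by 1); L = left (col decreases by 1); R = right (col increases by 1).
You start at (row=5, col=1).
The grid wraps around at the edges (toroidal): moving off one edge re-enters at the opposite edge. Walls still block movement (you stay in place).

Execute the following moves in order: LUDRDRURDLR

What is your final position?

Start: (row=5, col=1)
  L (left): (row=5, col=1) -> (row=5, col=0)
  U (up): (row=5, col=0) -> (row=4, col=0)
  D (down): (row=4, col=0) -> (row=5, col=0)
  R (right): (row=5, col=0) -> (row=5, col=1)
  D (down): (row=5, col=1) -> (row=0, col=1)
  R (right): (row=0, col=1) -> (row=0, col=2)
  U (up): (row=0, col=2) -> (row=5, col=2)
  R (right): (row=5, col=2) -> (row=5, col=3)
  D (down): (row=5, col=3) -> (row=0, col=3)
  L (left): (row=0, col=3) -> (row=0, col=2)
  R (right): (row=0, col=2) -> (row=0, col=3)
Final: (row=0, col=3)

Answer: Final position: (row=0, col=3)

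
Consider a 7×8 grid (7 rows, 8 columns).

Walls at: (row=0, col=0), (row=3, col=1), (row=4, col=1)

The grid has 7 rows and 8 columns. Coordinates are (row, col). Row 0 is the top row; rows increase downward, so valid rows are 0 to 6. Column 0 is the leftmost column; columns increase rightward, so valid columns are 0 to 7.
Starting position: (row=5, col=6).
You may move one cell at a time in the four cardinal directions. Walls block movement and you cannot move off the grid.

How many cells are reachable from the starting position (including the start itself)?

BFS flood-fill from (row=5, col=6):
  Distance 0: (row=5, col=6)
  Distance 1: (row=4, col=6), (row=5, col=5), (row=5, col=7), (row=6, col=6)
  Distance 2: (row=3, col=6), (row=4, col=5), (row=4, col=7), (row=5, col=4), (row=6, col=5), (row=6, col=7)
  Distance 3: (row=2, col=6), (row=3, col=5), (row=3, col=7), (row=4, col=4), (row=5, col=3), (row=6, col=4)
  Distance 4: (row=1, col=6), (row=2, col=5), (row=2, col=7), (row=3, col=4), (row=4, col=3), (row=5, col=2), (row=6, col=3)
  Distance 5: (row=0, col=6), (row=1, col=5), (row=1, col=7), (row=2, col=4), (row=3, col=3), (row=4, col=2), (row=5, col=1), (row=6, col=2)
  Distance 6: (row=0, col=5), (row=0, col=7), (row=1, col=4), (row=2, col=3), (row=3, col=2), (row=5, col=0), (row=6, col=1)
  Distance 7: (row=0, col=4), (row=1, col=3), (row=2, col=2), (row=4, col=0), (row=6, col=0)
  Distance 8: (row=0, col=3), (row=1, col=2), (row=2, col=1), (row=3, col=0)
  Distance 9: (row=0, col=2), (row=1, col=1), (row=2, col=0)
  Distance 10: (row=0, col=1), (row=1, col=0)
Total reachable: 53 (grid has 53 open cells total)

Answer: Reachable cells: 53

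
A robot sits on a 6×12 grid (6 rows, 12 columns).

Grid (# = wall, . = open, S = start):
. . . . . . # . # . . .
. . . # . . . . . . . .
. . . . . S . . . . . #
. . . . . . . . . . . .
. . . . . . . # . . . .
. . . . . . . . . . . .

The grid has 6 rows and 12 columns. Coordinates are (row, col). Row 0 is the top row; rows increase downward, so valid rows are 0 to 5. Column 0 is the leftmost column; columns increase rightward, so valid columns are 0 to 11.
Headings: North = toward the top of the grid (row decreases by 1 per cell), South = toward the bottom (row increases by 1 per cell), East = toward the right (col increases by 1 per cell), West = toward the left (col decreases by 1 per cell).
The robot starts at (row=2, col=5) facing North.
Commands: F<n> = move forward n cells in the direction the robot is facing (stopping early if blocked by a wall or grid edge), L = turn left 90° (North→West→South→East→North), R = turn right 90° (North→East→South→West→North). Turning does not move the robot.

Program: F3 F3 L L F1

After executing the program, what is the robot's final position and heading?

Answer: Final position: (row=1, col=5), facing South

Derivation:
Start: (row=2, col=5), facing North
  F3: move forward 2/3 (blocked), now at (row=0, col=5)
  F3: move forward 0/3 (blocked), now at (row=0, col=5)
  L: turn left, now facing West
  L: turn left, now facing South
  F1: move forward 1, now at (row=1, col=5)
Final: (row=1, col=5), facing South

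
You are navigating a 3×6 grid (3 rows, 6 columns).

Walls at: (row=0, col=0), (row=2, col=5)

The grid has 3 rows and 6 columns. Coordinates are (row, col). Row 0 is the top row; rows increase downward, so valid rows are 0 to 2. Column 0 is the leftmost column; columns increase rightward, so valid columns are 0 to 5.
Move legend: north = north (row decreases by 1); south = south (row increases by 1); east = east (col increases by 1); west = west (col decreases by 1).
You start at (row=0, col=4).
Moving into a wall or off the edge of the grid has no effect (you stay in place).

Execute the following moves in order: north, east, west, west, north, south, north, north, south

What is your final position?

Start: (row=0, col=4)
  north (north): blocked, stay at (row=0, col=4)
  east (east): (row=0, col=4) -> (row=0, col=5)
  west (west): (row=0, col=5) -> (row=0, col=4)
  west (west): (row=0, col=4) -> (row=0, col=3)
  north (north): blocked, stay at (row=0, col=3)
  south (south): (row=0, col=3) -> (row=1, col=3)
  north (north): (row=1, col=3) -> (row=0, col=3)
  north (north): blocked, stay at (row=0, col=3)
  south (south): (row=0, col=3) -> (row=1, col=3)
Final: (row=1, col=3)

Answer: Final position: (row=1, col=3)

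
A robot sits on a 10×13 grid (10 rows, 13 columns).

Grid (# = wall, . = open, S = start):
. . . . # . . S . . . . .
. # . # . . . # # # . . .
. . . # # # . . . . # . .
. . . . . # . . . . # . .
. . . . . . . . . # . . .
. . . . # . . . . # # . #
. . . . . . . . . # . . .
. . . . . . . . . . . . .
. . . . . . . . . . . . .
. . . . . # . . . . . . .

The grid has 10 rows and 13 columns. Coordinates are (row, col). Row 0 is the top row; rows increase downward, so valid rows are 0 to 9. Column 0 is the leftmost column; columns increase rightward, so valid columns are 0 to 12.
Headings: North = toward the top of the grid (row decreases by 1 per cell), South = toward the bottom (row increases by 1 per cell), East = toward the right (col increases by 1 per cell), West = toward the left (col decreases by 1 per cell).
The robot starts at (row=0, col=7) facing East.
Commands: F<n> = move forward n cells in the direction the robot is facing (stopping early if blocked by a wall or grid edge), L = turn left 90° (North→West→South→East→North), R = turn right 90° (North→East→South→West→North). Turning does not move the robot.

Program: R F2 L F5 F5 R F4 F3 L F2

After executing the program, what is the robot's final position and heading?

Answer: Final position: (row=4, col=12), facing East

Derivation:
Start: (row=0, col=7), facing East
  R: turn right, now facing South
  F2: move forward 0/2 (blocked), now at (row=0, col=7)
  L: turn left, now facing East
  F5: move forward 5, now at (row=0, col=12)
  F5: move forward 0/5 (blocked), now at (row=0, col=12)
  R: turn right, now facing South
  F4: move forward 4, now at (row=4, col=12)
  F3: move forward 0/3 (blocked), now at (row=4, col=12)
  L: turn left, now facing East
  F2: move forward 0/2 (blocked), now at (row=4, col=12)
Final: (row=4, col=12), facing East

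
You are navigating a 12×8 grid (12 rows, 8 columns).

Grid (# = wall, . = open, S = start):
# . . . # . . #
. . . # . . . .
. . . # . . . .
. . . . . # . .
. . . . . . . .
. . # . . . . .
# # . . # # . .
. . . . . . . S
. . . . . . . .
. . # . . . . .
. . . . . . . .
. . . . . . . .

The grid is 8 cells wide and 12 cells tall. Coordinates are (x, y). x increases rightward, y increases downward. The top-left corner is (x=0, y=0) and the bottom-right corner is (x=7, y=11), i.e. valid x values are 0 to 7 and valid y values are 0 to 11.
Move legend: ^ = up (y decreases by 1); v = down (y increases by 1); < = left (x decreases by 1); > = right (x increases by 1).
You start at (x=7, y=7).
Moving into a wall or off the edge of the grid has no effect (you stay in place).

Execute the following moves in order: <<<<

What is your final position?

Answer: Final position: (x=3, y=7)

Derivation:
Start: (x=7, y=7)
  < (left): (x=7, y=7) -> (x=6, y=7)
  < (left): (x=6, y=7) -> (x=5, y=7)
  < (left): (x=5, y=7) -> (x=4, y=7)
  < (left): (x=4, y=7) -> (x=3, y=7)
Final: (x=3, y=7)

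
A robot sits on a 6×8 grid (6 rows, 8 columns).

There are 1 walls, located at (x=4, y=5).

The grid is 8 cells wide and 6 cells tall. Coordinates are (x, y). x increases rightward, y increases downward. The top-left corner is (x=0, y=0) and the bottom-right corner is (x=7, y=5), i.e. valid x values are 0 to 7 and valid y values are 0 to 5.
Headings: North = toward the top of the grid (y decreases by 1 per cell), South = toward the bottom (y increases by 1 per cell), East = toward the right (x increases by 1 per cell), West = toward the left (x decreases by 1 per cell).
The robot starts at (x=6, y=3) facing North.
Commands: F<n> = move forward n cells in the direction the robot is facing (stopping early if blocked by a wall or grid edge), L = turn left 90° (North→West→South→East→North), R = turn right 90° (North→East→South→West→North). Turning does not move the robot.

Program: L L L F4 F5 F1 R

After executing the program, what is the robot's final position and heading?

Start: (x=6, y=3), facing North
  L: turn left, now facing West
  L: turn left, now facing South
  L: turn left, now facing East
  F4: move forward 1/4 (blocked), now at (x=7, y=3)
  F5: move forward 0/5 (blocked), now at (x=7, y=3)
  F1: move forward 0/1 (blocked), now at (x=7, y=3)
  R: turn right, now facing South
Final: (x=7, y=3), facing South

Answer: Final position: (x=7, y=3), facing South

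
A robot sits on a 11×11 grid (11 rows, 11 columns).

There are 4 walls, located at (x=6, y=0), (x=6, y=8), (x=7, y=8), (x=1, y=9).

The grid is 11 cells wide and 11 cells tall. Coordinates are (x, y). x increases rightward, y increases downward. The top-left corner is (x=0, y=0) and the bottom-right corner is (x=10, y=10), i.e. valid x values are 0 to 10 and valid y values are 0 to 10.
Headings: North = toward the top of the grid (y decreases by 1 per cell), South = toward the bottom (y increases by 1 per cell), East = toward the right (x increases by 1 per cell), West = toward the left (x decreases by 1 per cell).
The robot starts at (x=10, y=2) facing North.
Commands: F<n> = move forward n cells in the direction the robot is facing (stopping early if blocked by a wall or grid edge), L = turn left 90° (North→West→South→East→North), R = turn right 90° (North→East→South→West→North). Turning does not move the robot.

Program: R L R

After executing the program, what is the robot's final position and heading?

Answer: Final position: (x=10, y=2), facing East

Derivation:
Start: (x=10, y=2), facing North
  R: turn right, now facing East
  L: turn left, now facing North
  R: turn right, now facing East
Final: (x=10, y=2), facing East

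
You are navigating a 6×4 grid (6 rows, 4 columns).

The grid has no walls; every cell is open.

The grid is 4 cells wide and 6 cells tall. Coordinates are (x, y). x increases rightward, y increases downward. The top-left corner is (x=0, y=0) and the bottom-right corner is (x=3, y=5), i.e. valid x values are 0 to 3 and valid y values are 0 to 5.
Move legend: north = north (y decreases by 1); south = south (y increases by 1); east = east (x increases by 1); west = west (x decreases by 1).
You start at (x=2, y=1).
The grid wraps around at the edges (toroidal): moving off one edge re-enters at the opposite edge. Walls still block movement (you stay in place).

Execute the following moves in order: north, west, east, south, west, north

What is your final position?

Start: (x=2, y=1)
  north (north): (x=2, y=1) -> (x=2, y=0)
  west (west): (x=2, y=0) -> (x=1, y=0)
  east (east): (x=1, y=0) -> (x=2, y=0)
  south (south): (x=2, y=0) -> (x=2, y=1)
  west (west): (x=2, y=1) -> (x=1, y=1)
  north (north): (x=1, y=1) -> (x=1, y=0)
Final: (x=1, y=0)

Answer: Final position: (x=1, y=0)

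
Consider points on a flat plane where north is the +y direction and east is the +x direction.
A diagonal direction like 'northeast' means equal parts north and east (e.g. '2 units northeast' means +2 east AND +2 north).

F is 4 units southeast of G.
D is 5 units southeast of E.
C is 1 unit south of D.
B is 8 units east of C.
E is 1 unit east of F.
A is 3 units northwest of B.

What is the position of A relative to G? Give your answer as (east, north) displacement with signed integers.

Place G at the origin (east=0, north=0).
  F is 4 units southeast of G: delta (east=+4, north=-4); F at (east=4, north=-4).
  E is 1 unit east of F: delta (east=+1, north=+0); E at (east=5, north=-4).
  D is 5 units southeast of E: delta (east=+5, north=-5); D at (east=10, north=-9).
  C is 1 unit south of D: delta (east=+0, north=-1); C at (east=10, north=-10).
  B is 8 units east of C: delta (east=+8, north=+0); B at (east=18, north=-10).
  A is 3 units northwest of B: delta (east=-3, north=+3); A at (east=15, north=-7).
Therefore A relative to G: (east=15, north=-7).

Answer: A is at (east=15, north=-7) relative to G.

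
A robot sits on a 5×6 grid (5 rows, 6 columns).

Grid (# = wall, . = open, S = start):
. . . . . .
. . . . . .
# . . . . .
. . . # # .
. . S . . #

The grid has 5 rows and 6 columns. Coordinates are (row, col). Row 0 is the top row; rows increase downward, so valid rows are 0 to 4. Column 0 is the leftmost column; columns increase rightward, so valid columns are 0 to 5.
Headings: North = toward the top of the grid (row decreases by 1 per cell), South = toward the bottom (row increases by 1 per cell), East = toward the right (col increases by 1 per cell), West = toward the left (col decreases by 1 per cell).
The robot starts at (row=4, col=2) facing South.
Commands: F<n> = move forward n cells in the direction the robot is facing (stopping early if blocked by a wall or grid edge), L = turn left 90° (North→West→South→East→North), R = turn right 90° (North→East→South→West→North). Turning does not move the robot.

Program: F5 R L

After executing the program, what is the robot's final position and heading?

Answer: Final position: (row=4, col=2), facing South

Derivation:
Start: (row=4, col=2), facing South
  F5: move forward 0/5 (blocked), now at (row=4, col=2)
  R: turn right, now facing West
  L: turn left, now facing South
Final: (row=4, col=2), facing South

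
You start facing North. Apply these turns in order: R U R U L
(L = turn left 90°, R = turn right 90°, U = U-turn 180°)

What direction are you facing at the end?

Start: North
  R (right (90° clockwise)) -> East
  U (U-turn (180°)) -> West
  R (right (90° clockwise)) -> North
  U (U-turn (180°)) -> South
  L (left (90° counter-clockwise)) -> East
Final: East

Answer: Final heading: East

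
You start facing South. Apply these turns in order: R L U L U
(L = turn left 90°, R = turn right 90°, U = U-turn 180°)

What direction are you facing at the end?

Answer: Final heading: East

Derivation:
Start: South
  R (right (90° clockwise)) -> West
  L (left (90° counter-clockwise)) -> South
  U (U-turn (180°)) -> North
  L (left (90° counter-clockwise)) -> West
  U (U-turn (180°)) -> East
Final: East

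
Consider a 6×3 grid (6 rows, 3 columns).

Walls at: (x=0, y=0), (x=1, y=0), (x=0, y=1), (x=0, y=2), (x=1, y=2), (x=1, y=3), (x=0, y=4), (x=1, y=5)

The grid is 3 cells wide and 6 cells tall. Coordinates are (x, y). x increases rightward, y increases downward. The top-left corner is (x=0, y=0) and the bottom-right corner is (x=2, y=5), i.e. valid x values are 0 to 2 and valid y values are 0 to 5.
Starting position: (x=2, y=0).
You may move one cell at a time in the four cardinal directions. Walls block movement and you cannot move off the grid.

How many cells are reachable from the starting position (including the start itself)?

Answer: Reachable cells: 8

Derivation:
BFS flood-fill from (x=2, y=0):
  Distance 0: (x=2, y=0)
  Distance 1: (x=2, y=1)
  Distance 2: (x=1, y=1), (x=2, y=2)
  Distance 3: (x=2, y=3)
  Distance 4: (x=2, y=4)
  Distance 5: (x=1, y=4), (x=2, y=5)
Total reachable: 8 (grid has 10 open cells total)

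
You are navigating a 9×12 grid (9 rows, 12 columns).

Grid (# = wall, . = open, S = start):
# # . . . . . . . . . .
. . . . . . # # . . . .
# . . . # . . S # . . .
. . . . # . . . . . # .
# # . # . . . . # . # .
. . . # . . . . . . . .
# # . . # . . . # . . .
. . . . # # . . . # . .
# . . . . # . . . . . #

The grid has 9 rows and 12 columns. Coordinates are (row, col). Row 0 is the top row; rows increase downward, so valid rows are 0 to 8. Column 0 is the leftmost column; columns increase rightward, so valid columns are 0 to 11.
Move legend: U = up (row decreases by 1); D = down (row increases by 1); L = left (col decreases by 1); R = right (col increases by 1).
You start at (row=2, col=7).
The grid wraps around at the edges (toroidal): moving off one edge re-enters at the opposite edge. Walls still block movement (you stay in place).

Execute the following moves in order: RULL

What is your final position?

Answer: Final position: (row=2, col=5)

Derivation:
Start: (row=2, col=7)
  R (right): blocked, stay at (row=2, col=7)
  U (up): blocked, stay at (row=2, col=7)
  L (left): (row=2, col=7) -> (row=2, col=6)
  L (left): (row=2, col=6) -> (row=2, col=5)
Final: (row=2, col=5)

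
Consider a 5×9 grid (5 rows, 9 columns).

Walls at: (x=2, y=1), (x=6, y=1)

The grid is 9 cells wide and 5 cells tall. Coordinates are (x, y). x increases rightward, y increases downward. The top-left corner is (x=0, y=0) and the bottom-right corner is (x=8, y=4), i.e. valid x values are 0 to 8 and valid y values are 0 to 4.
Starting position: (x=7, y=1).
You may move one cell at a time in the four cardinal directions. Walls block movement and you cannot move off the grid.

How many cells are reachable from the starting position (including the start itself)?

Answer: Reachable cells: 43

Derivation:
BFS flood-fill from (x=7, y=1):
  Distance 0: (x=7, y=1)
  Distance 1: (x=7, y=0), (x=8, y=1), (x=7, y=2)
  Distance 2: (x=6, y=0), (x=8, y=0), (x=6, y=2), (x=8, y=2), (x=7, y=3)
  Distance 3: (x=5, y=0), (x=5, y=2), (x=6, y=3), (x=8, y=3), (x=7, y=4)
  Distance 4: (x=4, y=0), (x=5, y=1), (x=4, y=2), (x=5, y=3), (x=6, y=4), (x=8, y=4)
  Distance 5: (x=3, y=0), (x=4, y=1), (x=3, y=2), (x=4, y=3), (x=5, y=4)
  Distance 6: (x=2, y=0), (x=3, y=1), (x=2, y=2), (x=3, y=3), (x=4, y=4)
  Distance 7: (x=1, y=0), (x=1, y=2), (x=2, y=3), (x=3, y=4)
  Distance 8: (x=0, y=0), (x=1, y=1), (x=0, y=2), (x=1, y=3), (x=2, y=4)
  Distance 9: (x=0, y=1), (x=0, y=3), (x=1, y=4)
  Distance 10: (x=0, y=4)
Total reachable: 43 (grid has 43 open cells total)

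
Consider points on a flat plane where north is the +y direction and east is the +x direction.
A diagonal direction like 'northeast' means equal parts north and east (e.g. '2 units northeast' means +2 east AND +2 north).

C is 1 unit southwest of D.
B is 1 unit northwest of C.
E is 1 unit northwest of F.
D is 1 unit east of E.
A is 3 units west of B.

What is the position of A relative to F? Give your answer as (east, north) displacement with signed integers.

Place F at the origin (east=0, north=0).
  E is 1 unit northwest of F: delta (east=-1, north=+1); E at (east=-1, north=1).
  D is 1 unit east of E: delta (east=+1, north=+0); D at (east=0, north=1).
  C is 1 unit southwest of D: delta (east=-1, north=-1); C at (east=-1, north=0).
  B is 1 unit northwest of C: delta (east=-1, north=+1); B at (east=-2, north=1).
  A is 3 units west of B: delta (east=-3, north=+0); A at (east=-5, north=1).
Therefore A relative to F: (east=-5, north=1).

Answer: A is at (east=-5, north=1) relative to F.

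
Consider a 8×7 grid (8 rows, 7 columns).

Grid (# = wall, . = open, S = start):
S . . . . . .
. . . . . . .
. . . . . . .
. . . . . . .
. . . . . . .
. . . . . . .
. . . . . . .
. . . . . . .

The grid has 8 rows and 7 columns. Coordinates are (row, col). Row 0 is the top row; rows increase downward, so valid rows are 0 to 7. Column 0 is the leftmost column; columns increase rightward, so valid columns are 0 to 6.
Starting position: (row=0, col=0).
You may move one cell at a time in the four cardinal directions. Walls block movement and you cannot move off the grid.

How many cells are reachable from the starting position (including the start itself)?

BFS flood-fill from (row=0, col=0):
  Distance 0: (row=0, col=0)
  Distance 1: (row=0, col=1), (row=1, col=0)
  Distance 2: (row=0, col=2), (row=1, col=1), (row=2, col=0)
  Distance 3: (row=0, col=3), (row=1, col=2), (row=2, col=1), (row=3, col=0)
  Distance 4: (row=0, col=4), (row=1, col=3), (row=2, col=2), (row=3, col=1), (row=4, col=0)
  Distance 5: (row=0, col=5), (row=1, col=4), (row=2, col=3), (row=3, col=2), (row=4, col=1), (row=5, col=0)
  Distance 6: (row=0, col=6), (row=1, col=5), (row=2, col=4), (row=3, col=3), (row=4, col=2), (row=5, col=1), (row=6, col=0)
  Distance 7: (row=1, col=6), (row=2, col=5), (row=3, col=4), (row=4, col=3), (row=5, col=2), (row=6, col=1), (row=7, col=0)
  Distance 8: (row=2, col=6), (row=3, col=5), (row=4, col=4), (row=5, col=3), (row=6, col=2), (row=7, col=1)
  Distance 9: (row=3, col=6), (row=4, col=5), (row=5, col=4), (row=6, col=3), (row=7, col=2)
  Distance 10: (row=4, col=6), (row=5, col=5), (row=6, col=4), (row=7, col=3)
  Distance 11: (row=5, col=6), (row=6, col=5), (row=7, col=4)
  Distance 12: (row=6, col=6), (row=7, col=5)
  Distance 13: (row=7, col=6)
Total reachable: 56 (grid has 56 open cells total)

Answer: Reachable cells: 56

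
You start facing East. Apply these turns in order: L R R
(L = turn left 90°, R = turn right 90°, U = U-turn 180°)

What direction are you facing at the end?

Start: East
  L (left (90° counter-clockwise)) -> North
  R (right (90° clockwise)) -> East
  R (right (90° clockwise)) -> South
Final: South

Answer: Final heading: South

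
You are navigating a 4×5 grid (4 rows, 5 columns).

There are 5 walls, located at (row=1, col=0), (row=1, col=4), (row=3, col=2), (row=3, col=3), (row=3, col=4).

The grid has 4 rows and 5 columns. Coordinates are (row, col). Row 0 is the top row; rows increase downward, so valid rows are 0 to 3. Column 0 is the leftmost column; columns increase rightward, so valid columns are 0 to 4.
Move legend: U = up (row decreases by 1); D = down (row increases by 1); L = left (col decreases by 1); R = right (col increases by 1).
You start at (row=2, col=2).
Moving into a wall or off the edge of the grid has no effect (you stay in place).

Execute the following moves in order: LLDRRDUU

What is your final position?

Answer: Final position: (row=1, col=1)

Derivation:
Start: (row=2, col=2)
  L (left): (row=2, col=2) -> (row=2, col=1)
  L (left): (row=2, col=1) -> (row=2, col=0)
  D (down): (row=2, col=0) -> (row=3, col=0)
  R (right): (row=3, col=0) -> (row=3, col=1)
  R (right): blocked, stay at (row=3, col=1)
  D (down): blocked, stay at (row=3, col=1)
  U (up): (row=3, col=1) -> (row=2, col=1)
  U (up): (row=2, col=1) -> (row=1, col=1)
Final: (row=1, col=1)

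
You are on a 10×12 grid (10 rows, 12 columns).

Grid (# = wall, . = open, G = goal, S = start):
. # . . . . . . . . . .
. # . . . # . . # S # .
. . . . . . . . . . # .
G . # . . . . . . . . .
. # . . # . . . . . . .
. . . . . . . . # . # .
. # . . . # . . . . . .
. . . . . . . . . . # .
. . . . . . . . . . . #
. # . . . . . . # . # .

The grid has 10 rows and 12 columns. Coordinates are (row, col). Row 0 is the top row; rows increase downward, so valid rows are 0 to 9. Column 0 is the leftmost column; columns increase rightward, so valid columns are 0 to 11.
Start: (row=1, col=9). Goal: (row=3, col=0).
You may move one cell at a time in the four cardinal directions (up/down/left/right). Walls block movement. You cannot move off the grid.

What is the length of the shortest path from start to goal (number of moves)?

BFS from (row=1, col=9) until reaching (row=3, col=0):
  Distance 0: (row=1, col=9)
  Distance 1: (row=0, col=9), (row=2, col=9)
  Distance 2: (row=0, col=8), (row=0, col=10), (row=2, col=8), (row=3, col=9)
  Distance 3: (row=0, col=7), (row=0, col=11), (row=2, col=7), (row=3, col=8), (row=3, col=10), (row=4, col=9)
  Distance 4: (row=0, col=6), (row=1, col=7), (row=1, col=11), (row=2, col=6), (row=3, col=7), (row=3, col=11), (row=4, col=8), (row=4, col=10), (row=5, col=9)
  Distance 5: (row=0, col=5), (row=1, col=6), (row=2, col=5), (row=2, col=11), (row=3, col=6), (row=4, col=7), (row=4, col=11), (row=6, col=9)
  Distance 6: (row=0, col=4), (row=2, col=4), (row=3, col=5), (row=4, col=6), (row=5, col=7), (row=5, col=11), (row=6, col=8), (row=6, col=10), (row=7, col=9)
  Distance 7: (row=0, col=3), (row=1, col=4), (row=2, col=3), (row=3, col=4), (row=4, col=5), (row=5, col=6), (row=6, col=7), (row=6, col=11), (row=7, col=8), (row=8, col=9)
  Distance 8: (row=0, col=2), (row=1, col=3), (row=2, col=2), (row=3, col=3), (row=5, col=5), (row=6, col=6), (row=7, col=7), (row=7, col=11), (row=8, col=8), (row=8, col=10), (row=9, col=9)
  Distance 9: (row=1, col=2), (row=2, col=1), (row=4, col=3), (row=5, col=4), (row=7, col=6), (row=8, col=7)
  Distance 10: (row=2, col=0), (row=3, col=1), (row=4, col=2), (row=5, col=3), (row=6, col=4), (row=7, col=5), (row=8, col=6), (row=9, col=7)
  Distance 11: (row=1, col=0), (row=3, col=0), (row=5, col=2), (row=6, col=3), (row=7, col=4), (row=8, col=5), (row=9, col=6)  <- goal reached here
One shortest path (11 moves): (row=1, col=9) -> (row=2, col=9) -> (row=2, col=8) -> (row=2, col=7) -> (row=2, col=6) -> (row=2, col=5) -> (row=2, col=4) -> (row=2, col=3) -> (row=2, col=2) -> (row=2, col=1) -> (row=2, col=0) -> (row=3, col=0)

Answer: Shortest path length: 11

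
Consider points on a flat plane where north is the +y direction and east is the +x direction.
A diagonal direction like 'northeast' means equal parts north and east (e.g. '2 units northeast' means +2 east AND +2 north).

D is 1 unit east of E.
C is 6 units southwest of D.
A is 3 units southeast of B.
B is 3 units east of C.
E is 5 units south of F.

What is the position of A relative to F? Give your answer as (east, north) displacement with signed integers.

Answer: A is at (east=1, north=-14) relative to F.

Derivation:
Place F at the origin (east=0, north=0).
  E is 5 units south of F: delta (east=+0, north=-5); E at (east=0, north=-5).
  D is 1 unit east of E: delta (east=+1, north=+0); D at (east=1, north=-5).
  C is 6 units southwest of D: delta (east=-6, north=-6); C at (east=-5, north=-11).
  B is 3 units east of C: delta (east=+3, north=+0); B at (east=-2, north=-11).
  A is 3 units southeast of B: delta (east=+3, north=-3); A at (east=1, north=-14).
Therefore A relative to F: (east=1, north=-14).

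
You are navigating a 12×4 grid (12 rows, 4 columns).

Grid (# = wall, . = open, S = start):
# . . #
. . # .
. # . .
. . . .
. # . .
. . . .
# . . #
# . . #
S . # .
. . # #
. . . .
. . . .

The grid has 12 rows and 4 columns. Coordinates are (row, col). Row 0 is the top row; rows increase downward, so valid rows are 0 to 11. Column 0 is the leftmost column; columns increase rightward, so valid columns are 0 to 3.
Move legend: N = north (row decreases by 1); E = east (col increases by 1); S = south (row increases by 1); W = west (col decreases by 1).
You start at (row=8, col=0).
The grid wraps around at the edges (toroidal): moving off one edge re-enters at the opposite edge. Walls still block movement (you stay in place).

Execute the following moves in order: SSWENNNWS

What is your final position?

Answer: Final position: (row=8, col=3)

Derivation:
Start: (row=8, col=0)
  S (south): (row=8, col=0) -> (row=9, col=0)
  S (south): (row=9, col=0) -> (row=10, col=0)
  W (west): (row=10, col=0) -> (row=10, col=3)
  E (east): (row=10, col=3) -> (row=10, col=0)
  N (north): (row=10, col=0) -> (row=9, col=0)
  N (north): (row=9, col=0) -> (row=8, col=0)
  N (north): blocked, stay at (row=8, col=0)
  W (west): (row=8, col=0) -> (row=8, col=3)
  S (south): blocked, stay at (row=8, col=3)
Final: (row=8, col=3)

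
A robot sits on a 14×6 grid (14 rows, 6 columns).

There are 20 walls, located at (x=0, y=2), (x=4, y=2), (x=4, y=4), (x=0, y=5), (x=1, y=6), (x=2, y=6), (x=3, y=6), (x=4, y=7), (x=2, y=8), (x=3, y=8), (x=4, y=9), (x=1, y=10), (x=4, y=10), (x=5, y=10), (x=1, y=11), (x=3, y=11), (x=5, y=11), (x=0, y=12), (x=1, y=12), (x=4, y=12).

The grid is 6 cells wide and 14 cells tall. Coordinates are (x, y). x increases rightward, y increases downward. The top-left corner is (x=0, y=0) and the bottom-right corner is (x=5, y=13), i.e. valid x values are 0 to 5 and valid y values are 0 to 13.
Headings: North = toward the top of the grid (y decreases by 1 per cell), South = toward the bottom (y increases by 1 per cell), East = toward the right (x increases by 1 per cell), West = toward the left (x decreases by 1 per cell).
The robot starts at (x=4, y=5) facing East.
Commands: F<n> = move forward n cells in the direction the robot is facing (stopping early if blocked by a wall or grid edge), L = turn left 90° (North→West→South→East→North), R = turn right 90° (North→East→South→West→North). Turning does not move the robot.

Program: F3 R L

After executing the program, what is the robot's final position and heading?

Answer: Final position: (x=5, y=5), facing East

Derivation:
Start: (x=4, y=5), facing East
  F3: move forward 1/3 (blocked), now at (x=5, y=5)
  R: turn right, now facing South
  L: turn left, now facing East
Final: (x=5, y=5), facing East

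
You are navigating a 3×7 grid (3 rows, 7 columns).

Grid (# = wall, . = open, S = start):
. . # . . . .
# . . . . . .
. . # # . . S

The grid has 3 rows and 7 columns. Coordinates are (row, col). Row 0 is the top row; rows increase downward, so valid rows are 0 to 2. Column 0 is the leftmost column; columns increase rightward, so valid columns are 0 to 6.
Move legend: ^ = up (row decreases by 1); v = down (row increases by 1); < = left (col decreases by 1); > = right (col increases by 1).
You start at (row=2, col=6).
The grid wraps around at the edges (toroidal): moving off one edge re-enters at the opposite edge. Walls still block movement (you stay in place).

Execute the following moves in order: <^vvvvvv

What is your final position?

Answer: Final position: (row=1, col=5)

Derivation:
Start: (row=2, col=6)
  < (left): (row=2, col=6) -> (row=2, col=5)
  ^ (up): (row=2, col=5) -> (row=1, col=5)
  v (down): (row=1, col=5) -> (row=2, col=5)
  v (down): (row=2, col=5) -> (row=0, col=5)
  v (down): (row=0, col=5) -> (row=1, col=5)
  v (down): (row=1, col=5) -> (row=2, col=5)
  v (down): (row=2, col=5) -> (row=0, col=5)
  v (down): (row=0, col=5) -> (row=1, col=5)
Final: (row=1, col=5)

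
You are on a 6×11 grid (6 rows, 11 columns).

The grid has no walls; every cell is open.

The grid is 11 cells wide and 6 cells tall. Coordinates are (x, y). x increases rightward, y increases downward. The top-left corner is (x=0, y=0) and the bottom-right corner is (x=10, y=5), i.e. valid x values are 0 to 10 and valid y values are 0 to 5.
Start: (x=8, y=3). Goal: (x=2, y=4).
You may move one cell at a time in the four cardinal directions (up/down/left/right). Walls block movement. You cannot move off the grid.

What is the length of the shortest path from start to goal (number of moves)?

Answer: Shortest path length: 7

Derivation:
BFS from (x=8, y=3) until reaching (x=2, y=4):
  Distance 0: (x=8, y=3)
  Distance 1: (x=8, y=2), (x=7, y=3), (x=9, y=3), (x=8, y=4)
  Distance 2: (x=8, y=1), (x=7, y=2), (x=9, y=2), (x=6, y=3), (x=10, y=3), (x=7, y=4), (x=9, y=4), (x=8, y=5)
  Distance 3: (x=8, y=0), (x=7, y=1), (x=9, y=1), (x=6, y=2), (x=10, y=2), (x=5, y=3), (x=6, y=4), (x=10, y=4), (x=7, y=5), (x=9, y=5)
  Distance 4: (x=7, y=0), (x=9, y=0), (x=6, y=1), (x=10, y=1), (x=5, y=2), (x=4, y=3), (x=5, y=4), (x=6, y=5), (x=10, y=5)
  Distance 5: (x=6, y=0), (x=10, y=0), (x=5, y=1), (x=4, y=2), (x=3, y=3), (x=4, y=4), (x=5, y=5)
  Distance 6: (x=5, y=0), (x=4, y=1), (x=3, y=2), (x=2, y=3), (x=3, y=4), (x=4, y=5)
  Distance 7: (x=4, y=0), (x=3, y=1), (x=2, y=2), (x=1, y=3), (x=2, y=4), (x=3, y=5)  <- goal reached here
One shortest path (7 moves): (x=8, y=3) -> (x=7, y=3) -> (x=6, y=3) -> (x=5, y=3) -> (x=4, y=3) -> (x=3, y=3) -> (x=2, y=3) -> (x=2, y=4)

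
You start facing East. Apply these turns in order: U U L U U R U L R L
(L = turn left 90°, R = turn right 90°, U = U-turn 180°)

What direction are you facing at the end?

Start: East
  U (U-turn (180°)) -> West
  U (U-turn (180°)) -> East
  L (left (90° counter-clockwise)) -> North
  U (U-turn (180°)) -> South
  U (U-turn (180°)) -> North
  R (right (90° clockwise)) -> East
  U (U-turn (180°)) -> West
  L (left (90° counter-clockwise)) -> South
  R (right (90° clockwise)) -> West
  L (left (90° counter-clockwise)) -> South
Final: South

Answer: Final heading: South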